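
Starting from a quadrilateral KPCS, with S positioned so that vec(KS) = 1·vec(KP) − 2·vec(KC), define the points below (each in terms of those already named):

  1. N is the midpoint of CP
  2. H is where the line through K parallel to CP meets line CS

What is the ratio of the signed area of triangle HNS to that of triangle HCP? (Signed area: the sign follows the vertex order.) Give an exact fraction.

[HNS]:[HCP] = 1/2

Assign K = (0, 0), P = (1, 0), C = (0, 1), S = (1, -2) — the answer is frame-independent, so this choice is without loss of generality.
1. N is the midpoint of CP ⇒ N = (1/2, 1/2)
2. H is where the line through K parallel to CP meets line CS ⇒ H = (1/2, -1/2)
2·[HNS] = -1/2, 2·[HCP] = -1
[HNS]:[HCP] = -1/2:-1 = 1/2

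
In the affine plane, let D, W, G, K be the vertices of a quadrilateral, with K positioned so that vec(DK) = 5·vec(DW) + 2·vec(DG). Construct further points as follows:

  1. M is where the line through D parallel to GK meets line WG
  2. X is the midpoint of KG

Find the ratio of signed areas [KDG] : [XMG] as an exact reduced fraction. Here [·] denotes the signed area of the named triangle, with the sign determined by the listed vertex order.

[KDG]:[XMG] = 2

Choose coordinates D = (0, 0), W = (1, 0), G = (0, 1), K = (5, 2).
1. M is where the line through D parallel to GK meets line WG ⇒ M = (5/6, 1/6)
2. X is the midpoint of KG ⇒ X = (5/2, 3/2)
2·[KDG] = -5, 2·[XMG] = -5/2
[KDG]:[XMG] = -5:-5/2 = 2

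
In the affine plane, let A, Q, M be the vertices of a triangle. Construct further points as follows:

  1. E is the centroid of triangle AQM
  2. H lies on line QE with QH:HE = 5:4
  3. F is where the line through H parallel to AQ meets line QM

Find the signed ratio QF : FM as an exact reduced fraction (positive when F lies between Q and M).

QF:FM = 5/22

Choose coordinates A = (0, 0), Q = (1, 0), M = (0, 1).
1. E is the centroid of triangle AQM ⇒ E = (1/3, 1/3)
2. H lies on line QE with QH:HE = 5:4 ⇒ H = (17/27, 5/27)
3. F is where the line through H parallel to AQ meets line QM ⇒ F = (22/27, 5/27)
F = Q + t·(M−Q) with t = 5/27, so QF:FM = t:(1−t) = 5/27:22/27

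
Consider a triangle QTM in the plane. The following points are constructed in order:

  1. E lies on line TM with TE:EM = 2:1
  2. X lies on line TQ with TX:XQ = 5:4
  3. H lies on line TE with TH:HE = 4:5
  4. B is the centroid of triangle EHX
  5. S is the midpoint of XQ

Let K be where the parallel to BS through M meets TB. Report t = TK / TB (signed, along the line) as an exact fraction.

Assign Q = (0, 0), T = (1, 0), M = (0, 1) — the answer is frame-independent, so this choice is without loss of generality.
1. E lies on line TM with TE:EM = 2:1 ⇒ E = (1/3, 2/3)
2. X lies on line TQ with TX:XQ = 5:4 ⇒ X = (4/9, 0)
3. H lies on line TE with TH:HE = 4:5 ⇒ H = (19/27, 8/27)
4. B is the centroid of triangle EHX ⇒ B = (40/81, 26/81)
5. S is the midpoint of XQ ⇒ S = (2/9, 0)
through M parallel to BS: direction (-22/81, -26/81); meets TB at K = (-55/273, 16/21)
K = T + t·(B−T) with t = 216/91

t = 216/91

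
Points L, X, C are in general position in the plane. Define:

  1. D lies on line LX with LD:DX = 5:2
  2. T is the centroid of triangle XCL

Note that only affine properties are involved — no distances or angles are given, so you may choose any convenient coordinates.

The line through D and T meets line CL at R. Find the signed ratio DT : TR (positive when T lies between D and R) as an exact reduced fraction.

DT:TR = 8/7

Work in coordinates with L = (0, 0), X = (1, 0), C = (0, 1).
1. D lies on line LX with LD:DX = 5:2 ⇒ D = (5/7, 0)
2. T is the centroid of triangle XCL ⇒ T = (1/3, 1/3)
line DT meets CL at R = (0, 5/8)
T = D + t·(R−D) with t = 8/15, so DT:TR = 8/15:7/15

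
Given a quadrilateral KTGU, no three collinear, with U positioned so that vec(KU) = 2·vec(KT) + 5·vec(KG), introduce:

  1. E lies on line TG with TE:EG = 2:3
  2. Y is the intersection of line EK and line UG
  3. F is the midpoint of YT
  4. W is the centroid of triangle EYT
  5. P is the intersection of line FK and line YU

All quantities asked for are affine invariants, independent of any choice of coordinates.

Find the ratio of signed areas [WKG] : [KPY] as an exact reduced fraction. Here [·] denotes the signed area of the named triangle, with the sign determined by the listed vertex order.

[WKG]:[KPY] = -17/30

Work in coordinates with K = (0, 0), T = (1, 0), G = (0, 1), U = (2, 5).
1. E lies on line TG with TE:EG = 2:3 ⇒ E = (3/5, 2/5)
2. Y is the intersection of line EK and line UG ⇒ Y = (-3/4, -1/2)
3. F is the midpoint of YT ⇒ F = (1/8, -1/4)
4. W is the centroid of triangle EYT ⇒ W = (17/60, -1/30)
5. P is the intersection of line FK and line YU ⇒ P = (-1/4, 1/2)
2·[WKG] = -17/60, 2·[KPY] = 1/2
[WKG]:[KPY] = -17/60:1/2 = -17/30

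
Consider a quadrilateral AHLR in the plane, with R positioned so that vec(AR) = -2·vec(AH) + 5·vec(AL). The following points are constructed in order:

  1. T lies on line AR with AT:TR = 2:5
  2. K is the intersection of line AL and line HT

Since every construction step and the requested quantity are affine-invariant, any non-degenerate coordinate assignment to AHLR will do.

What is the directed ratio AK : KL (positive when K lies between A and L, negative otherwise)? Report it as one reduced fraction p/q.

Work in coordinates with A = (0, 0), H = (1, 0), L = (0, 1), R = (-2, 5).
1. T lies on line AR with AT:TR = 2:5 ⇒ T = (-4/7, 10/7)
2. K is the intersection of line AL and line HT ⇒ K = (0, 10/11)
K = A + t·(L−A) with t = 10/11, so AK:KL = t:(1−t) = 10/11:1/11

AK:KL = 10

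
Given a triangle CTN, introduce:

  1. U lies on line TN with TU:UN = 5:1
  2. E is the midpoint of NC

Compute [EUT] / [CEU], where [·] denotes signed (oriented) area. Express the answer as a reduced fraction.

Choose coordinates C = (0, 0), T = (1, 0), N = (0, 1).
1. U lies on line TN with TU:UN = 5:1 ⇒ U = (1/6, 5/6)
2. E is the midpoint of NC ⇒ E = (0, 1/2)
2·[EUT] = -5/12, 2·[CEU] = -1/12
[EUT]:[CEU] = -5/12:-1/12 = 5

[EUT]:[CEU] = 5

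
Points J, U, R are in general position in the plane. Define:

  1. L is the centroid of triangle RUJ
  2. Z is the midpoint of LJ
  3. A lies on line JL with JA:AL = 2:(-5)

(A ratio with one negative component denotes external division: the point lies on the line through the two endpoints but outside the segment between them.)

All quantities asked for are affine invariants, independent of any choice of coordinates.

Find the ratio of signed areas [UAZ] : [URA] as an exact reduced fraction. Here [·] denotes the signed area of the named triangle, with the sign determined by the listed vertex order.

Work in coordinates with J = (0, 0), U = (1, 0), R = (0, 1).
1. L is the centroid of triangle RUJ ⇒ L = (1/3, 1/3)
2. Z is the midpoint of LJ ⇒ Z = (1/6, 1/6)
3. A lies on line JL with JA:AL = 2:(-5) ⇒ A = (-2/9, -2/9)
2·[UAZ] = -7/18, 2·[URA] = 13/9
[UAZ]:[URA] = -7/18:13/9 = -7/26

[UAZ]:[URA] = -7/26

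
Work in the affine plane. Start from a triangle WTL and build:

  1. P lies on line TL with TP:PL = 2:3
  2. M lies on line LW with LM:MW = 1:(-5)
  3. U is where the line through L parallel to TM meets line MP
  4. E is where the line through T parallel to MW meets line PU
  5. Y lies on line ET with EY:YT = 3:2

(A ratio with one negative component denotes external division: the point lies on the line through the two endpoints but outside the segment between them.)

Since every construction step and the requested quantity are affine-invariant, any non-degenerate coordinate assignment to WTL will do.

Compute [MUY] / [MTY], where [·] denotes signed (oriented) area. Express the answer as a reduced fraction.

Work in coordinates with W = (0, 0), T = (1, 0), L = (0, 1).
1. P lies on line TL with TP:PL = 2:3 ⇒ P = (3/5, 2/5)
2. M lies on line LW with LM:MW = 1:(-5) ⇒ M = (0, 5/4)
3. U is where the line through L parallel to TM meets line MP ⇒ U = (3/2, -7/8)
4. E is where the line through T parallel to MW meets line PU ⇒ E = (1, -1/6)
5. Y lies on line ET with EY:YT = 3:2 ⇒ Y = (1, -1/15)
2·[MUY] = 3/20, 2·[MTY] = -1/15
[MUY]:[MTY] = 3/20:-1/15 = -9/4

[MUY]:[MTY] = -9/4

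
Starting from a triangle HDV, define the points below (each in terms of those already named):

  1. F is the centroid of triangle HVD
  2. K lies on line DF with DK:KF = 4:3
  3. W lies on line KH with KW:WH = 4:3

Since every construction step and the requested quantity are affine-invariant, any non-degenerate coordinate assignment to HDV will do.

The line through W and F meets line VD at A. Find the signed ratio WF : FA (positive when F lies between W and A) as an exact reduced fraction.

WF:FA = 47/49

Assign H = (0, 0), D = (1, 0), V = (0, 1) — the answer is frame-independent, so this choice is without loss of generality.
1. F is the centroid of triangle HVD ⇒ F = (1/3, 1/3)
2. K lies on line DF with DK:KF = 4:3 ⇒ K = (13/21, 4/21)
3. W lies on line KH with KW:WH = 4:3 ⇒ W = (13/49, 4/49)
line WF meets VD at A = (19/47, 28/47)
F = W + t·(A−W) with t = 47/96, so WF:FA = 47/96:49/96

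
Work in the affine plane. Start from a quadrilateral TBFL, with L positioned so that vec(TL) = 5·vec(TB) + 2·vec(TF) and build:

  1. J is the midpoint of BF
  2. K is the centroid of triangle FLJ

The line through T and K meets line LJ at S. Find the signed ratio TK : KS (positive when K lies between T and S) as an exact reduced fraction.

TK:KS = -5/2

Assign T = (0, 0), B = (1, 0), F = (0, 1), L = (5, 2) — the answer is frame-independent, so this choice is without loss of generality.
1. J is the midpoint of BF ⇒ J = (1/2, 1/2)
2. K is the centroid of triangle FLJ ⇒ K = (11/6, 7/6)
line TK meets LJ at S = (11/10, 7/10)
K = T + t·(S−T) with t = 5/3, so TK:KS = 5/3:-2/3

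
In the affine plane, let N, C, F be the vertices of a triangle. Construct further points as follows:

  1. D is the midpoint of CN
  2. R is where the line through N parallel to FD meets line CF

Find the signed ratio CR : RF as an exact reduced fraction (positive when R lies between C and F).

CR:RF = -2

Set N = (0, 0), C = (1, 0), F = (0, 1); any affine frame gives the same invariant.
1. D is the midpoint of CN ⇒ D = (1/2, 0)
2. R is where the line through N parallel to FD meets line CF ⇒ R = (-1, 2)
R = C + t·(F−C) with t = 2, so CR:RF = t:(1−t) = 2:-1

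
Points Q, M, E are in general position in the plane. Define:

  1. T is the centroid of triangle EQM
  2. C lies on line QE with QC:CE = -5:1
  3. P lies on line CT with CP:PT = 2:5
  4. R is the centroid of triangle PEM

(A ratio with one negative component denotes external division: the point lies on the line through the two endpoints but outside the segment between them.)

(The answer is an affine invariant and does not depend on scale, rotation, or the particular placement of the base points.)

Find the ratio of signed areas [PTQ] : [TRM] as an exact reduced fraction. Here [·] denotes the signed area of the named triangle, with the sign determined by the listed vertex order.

[PTQ]:[TRM] = 75/58

Choose coordinates Q = (0, 0), M = (1, 0), E = (0, 1).
1. T is the centroid of triangle EQM ⇒ T = (1/3, 1/3)
2. C lies on line QE with QC:CE = -5:1 ⇒ C = (0, 5/4)
3. P lies on line CT with CP:PT = 2:5 ⇒ P = (2/21, 83/84)
4. R is the centroid of triangle PEM ⇒ R = (23/63, 167/252)
2·[PTQ] = -25/84, 2·[TRM] = -29/126
[PTQ]:[TRM] = -25/84:-29/126 = 75/58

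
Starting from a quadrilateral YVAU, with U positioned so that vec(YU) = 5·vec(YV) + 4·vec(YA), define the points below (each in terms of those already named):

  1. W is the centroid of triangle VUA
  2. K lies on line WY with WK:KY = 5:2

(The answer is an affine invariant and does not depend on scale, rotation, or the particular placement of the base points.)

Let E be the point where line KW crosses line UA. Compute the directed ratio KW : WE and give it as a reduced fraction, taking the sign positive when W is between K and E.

Set Y = (0, 0), V = (1, 0), A = (0, 1), U = (5, 4); any affine frame gives the same invariant.
1. W is the centroid of triangle VUA ⇒ W = (2, 5/3)
2. K lies on line WY with WK:KY = 5:2 ⇒ K = (4/7, 10/21)
line KW meets UA at E = (30/7, 25/7)
W = K + t·(E−K) with t = 5/13, so KW:WE = 5/13:8/13

KW:WE = 5/8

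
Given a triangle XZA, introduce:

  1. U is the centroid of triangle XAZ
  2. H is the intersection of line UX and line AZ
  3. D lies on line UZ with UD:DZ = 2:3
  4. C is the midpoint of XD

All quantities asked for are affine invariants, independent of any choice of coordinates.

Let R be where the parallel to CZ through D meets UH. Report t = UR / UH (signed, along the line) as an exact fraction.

Set X = (0, 0), Z = (1, 0), A = (0, 1); any affine frame gives the same invariant.
1. U is the centroid of triangle XAZ ⇒ U = (1/3, 1/3)
2. H is the intersection of line UX and line AZ ⇒ H = (1/2, 1/2)
3. D lies on line UZ with UD:DZ = 2:3 ⇒ D = (3/5, 1/5)
4. C is the midpoint of XD ⇒ C = (3/10, 1/10)
through D parallel to CZ: direction (7/10, -1/10); meets UH at R = (1/4, 1/4)
R = U + t·(H−U) with t = -1/2

t = -1/2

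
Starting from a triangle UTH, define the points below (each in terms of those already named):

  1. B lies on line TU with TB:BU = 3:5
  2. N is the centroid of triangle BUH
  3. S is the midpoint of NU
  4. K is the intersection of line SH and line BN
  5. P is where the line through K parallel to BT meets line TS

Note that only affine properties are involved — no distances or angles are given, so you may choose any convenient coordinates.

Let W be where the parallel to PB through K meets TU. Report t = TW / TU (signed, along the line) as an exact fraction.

t = -13/12

Assign U = (0, 0), T = (1, 0), H = (0, 1) — the answer is frame-independent, so this choice is without loss of generality.
1. B lies on line TU with TB:BU = 3:5 ⇒ B = (5/8, 0)
2. N is the centroid of triangle BUH ⇒ N = (5/24, 1/3)
3. S is the midpoint of NU ⇒ S = (5/48, 1/6)
4. K is the intersection of line SH and line BN ⇒ K = (5/72, 4/9)
5. P is where the line through K parallel to BT meets line TS ⇒ P = (-25/18, 4/9)
through K parallel to PB: direction (145/72, -4/9); meets TU at W = (25/12, 0)
W = T + t·(U−T) with t = -13/12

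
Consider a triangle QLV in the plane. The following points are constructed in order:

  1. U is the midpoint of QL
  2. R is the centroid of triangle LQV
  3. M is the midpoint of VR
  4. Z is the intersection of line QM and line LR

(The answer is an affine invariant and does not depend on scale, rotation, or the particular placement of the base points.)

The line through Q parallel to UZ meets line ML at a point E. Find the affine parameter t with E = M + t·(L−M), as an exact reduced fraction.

t = -3

Choose coordinates Q = (0, 0), L = (1, 0), V = (0, 1).
1. U is the midpoint of QL ⇒ U = (1/2, 0)
2. R is the centroid of triangle LQV ⇒ R = (1/3, 1/3)
3. M is the midpoint of VR ⇒ M = (1/6, 2/3)
4. Z is the intersection of line QM and line LR ⇒ Z = (1/9, 4/9)
through Q parallel to UZ: direction (-7/18, 4/9); meets ML at E = (-7/3, 8/3)
E = M + t·(L−M) with t = -3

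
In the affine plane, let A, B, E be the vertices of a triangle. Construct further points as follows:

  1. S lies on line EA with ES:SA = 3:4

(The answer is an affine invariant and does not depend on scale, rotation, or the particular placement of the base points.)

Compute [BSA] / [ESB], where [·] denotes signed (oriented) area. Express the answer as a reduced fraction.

[BSA]:[ESB] = 4/3

Assign A = (0, 0), B = (1, 0), E = (0, 1) — the answer is frame-independent, so this choice is without loss of generality.
1. S lies on line EA with ES:SA = 3:4 ⇒ S = (0, 4/7)
2·[BSA] = 4/7, 2·[ESB] = 3/7
[BSA]:[ESB] = 4/7:3/7 = 4/3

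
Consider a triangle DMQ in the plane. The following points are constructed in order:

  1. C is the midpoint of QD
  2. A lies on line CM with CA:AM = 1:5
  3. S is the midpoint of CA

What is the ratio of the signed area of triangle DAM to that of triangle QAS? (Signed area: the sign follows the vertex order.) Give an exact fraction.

Assign D = (0, 0), M = (1, 0), Q = (0, 1) — the answer is frame-independent, so this choice is without loss of generality.
1. C is the midpoint of QD ⇒ C = (0, 1/2)
2. A lies on line CM with CA:AM = 1:5 ⇒ A = (1/6, 5/12)
3. S is the midpoint of CA ⇒ S = (1/12, 11/24)
2·[DAM] = -5/12, 2·[QAS] = -1/24
[DAM]:[QAS] = -5/12:-1/24 = 10

[DAM]:[QAS] = 10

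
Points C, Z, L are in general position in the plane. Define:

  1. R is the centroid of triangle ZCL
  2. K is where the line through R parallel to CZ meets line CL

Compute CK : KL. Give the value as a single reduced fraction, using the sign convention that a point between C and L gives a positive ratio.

CK:KL = 1/2

Choose coordinates C = (0, 0), Z = (1, 0), L = (0, 1).
1. R is the centroid of triangle ZCL ⇒ R = (1/3, 1/3)
2. K is where the line through R parallel to CZ meets line CL ⇒ K = (0, 1/3)
K = C + t·(L−C) with t = 1/3, so CK:KL = t:(1−t) = 1/3:2/3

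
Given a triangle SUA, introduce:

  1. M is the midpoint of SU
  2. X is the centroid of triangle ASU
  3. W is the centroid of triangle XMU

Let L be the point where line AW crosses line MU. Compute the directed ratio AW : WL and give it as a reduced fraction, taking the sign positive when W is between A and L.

Set S = (0, 0), U = (1, 0), A = (0, 1); any affine frame gives the same invariant.
1. M is the midpoint of SU ⇒ M = (1/2, 0)
2. X is the centroid of triangle ASU ⇒ X = (1/3, 1/3)
3. W is the centroid of triangle XMU ⇒ W = (11/18, 1/9)
line AW meets MU at L = (11/16, 0)
W = A + t·(L−A) with t = 8/9, so AW:WL = 8/9:1/9

AW:WL = 8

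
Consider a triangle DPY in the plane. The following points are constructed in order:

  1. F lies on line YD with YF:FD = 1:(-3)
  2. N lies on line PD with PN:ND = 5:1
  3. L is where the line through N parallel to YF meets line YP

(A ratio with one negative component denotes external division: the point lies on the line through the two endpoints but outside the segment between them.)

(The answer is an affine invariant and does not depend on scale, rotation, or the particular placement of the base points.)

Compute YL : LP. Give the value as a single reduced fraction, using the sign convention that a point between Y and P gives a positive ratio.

YL:LP = 1/5

Choose coordinates D = (0, 0), P = (1, 0), Y = (0, 1).
1. F lies on line YD with YF:FD = 1:(-3) ⇒ F = (0, 3/2)
2. N lies on line PD with PN:ND = 5:1 ⇒ N = (1/6, 0)
3. L is where the line through N parallel to YF meets line YP ⇒ L = (1/6, 5/6)
L = Y + t·(P−Y) with t = 1/6, so YL:LP = t:(1−t) = 1/6:5/6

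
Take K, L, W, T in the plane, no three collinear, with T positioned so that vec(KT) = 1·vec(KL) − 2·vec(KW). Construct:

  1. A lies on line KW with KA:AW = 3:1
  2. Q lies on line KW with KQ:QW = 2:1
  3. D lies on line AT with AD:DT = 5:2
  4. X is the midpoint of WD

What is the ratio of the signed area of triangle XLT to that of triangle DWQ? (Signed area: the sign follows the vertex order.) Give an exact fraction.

Choose coordinates K = (0, 0), L = (1, 0), W = (0, 1), T = (1, -2).
1. A lies on line KW with KA:AW = 3:1 ⇒ A = (0, 3/4)
2. Q lies on line KW with KQ:QW = 2:1 ⇒ Q = (0, 2/3)
3. D lies on line AT with AD:DT = 5:2 ⇒ D = (5/7, -17/14)
4. X is the midpoint of WD ⇒ X = (5/14, -3/28)
2·[XLT] = -9/7, 2·[DWQ] = 5/21
[XLT]:[DWQ] = -9/7:5/21 = -27/5

[XLT]:[DWQ] = -27/5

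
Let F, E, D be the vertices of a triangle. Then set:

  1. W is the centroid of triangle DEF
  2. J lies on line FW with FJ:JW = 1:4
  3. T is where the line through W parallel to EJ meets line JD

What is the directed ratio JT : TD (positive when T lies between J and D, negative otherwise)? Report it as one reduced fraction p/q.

JT:TD = 4/9

Assign F = (0, 0), E = (1, 0), D = (0, 1) — the answer is frame-independent, so this choice is without loss of generality.
1. W is the centroid of triangle DEF ⇒ W = (1/3, 1/3)
2. J lies on line FW with FJ:JW = 1:4 ⇒ J = (1/15, 1/15)
3. T is where the line through W parallel to EJ meets line JD ⇒ T = (3/65, 23/65)
T = J + t·(D−J) with t = 4/13, so JT:TD = t:(1−t) = 4/13:9/13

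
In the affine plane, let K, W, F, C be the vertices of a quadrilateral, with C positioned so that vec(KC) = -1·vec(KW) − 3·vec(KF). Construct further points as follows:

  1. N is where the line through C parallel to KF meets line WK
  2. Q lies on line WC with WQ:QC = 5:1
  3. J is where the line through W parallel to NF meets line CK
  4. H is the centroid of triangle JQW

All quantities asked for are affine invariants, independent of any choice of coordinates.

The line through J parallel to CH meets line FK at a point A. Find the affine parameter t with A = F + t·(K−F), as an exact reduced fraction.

t = 55/34

Choose coordinates K = (0, 0), W = (1, 0), F = (0, 1), C = (-1, -3).
1. N is where the line through C parallel to KF meets line WK ⇒ N = (-1, 0)
2. Q lies on line WC with WQ:QC = 5:1 ⇒ Q = (-2/3, -5/2)
3. J is where the line through W parallel to NF meets line CK ⇒ J = (-1/2, -3/2)
4. H is the centroid of triangle JQW ⇒ H = (-1/18, -4/3)
through J parallel to CH: direction (17/18, 5/3); meets FK at A = (0, -21/34)
A = F + t·(K−F) with t = 55/34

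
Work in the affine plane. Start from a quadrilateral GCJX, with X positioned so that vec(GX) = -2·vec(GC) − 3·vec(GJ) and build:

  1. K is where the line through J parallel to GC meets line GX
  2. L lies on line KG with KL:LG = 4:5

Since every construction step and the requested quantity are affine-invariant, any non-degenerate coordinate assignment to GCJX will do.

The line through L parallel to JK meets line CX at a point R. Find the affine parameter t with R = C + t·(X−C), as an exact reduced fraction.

Assign G = (0, 0), C = (1, 0), J = (0, 1), X = (-2, -3) — the answer is frame-independent, so this choice is without loss of generality.
1. K is where the line through J parallel to GC meets line GX ⇒ K = (2/3, 1)
2. L lies on line KG with KL:LG = 4:5 ⇒ L = (10/27, 5/9)
through L parallel to JK: direction (2/3, 0); meets CX at R = (14/9, 5/9)
R = C + t·(X−C) with t = -5/27

t = -5/27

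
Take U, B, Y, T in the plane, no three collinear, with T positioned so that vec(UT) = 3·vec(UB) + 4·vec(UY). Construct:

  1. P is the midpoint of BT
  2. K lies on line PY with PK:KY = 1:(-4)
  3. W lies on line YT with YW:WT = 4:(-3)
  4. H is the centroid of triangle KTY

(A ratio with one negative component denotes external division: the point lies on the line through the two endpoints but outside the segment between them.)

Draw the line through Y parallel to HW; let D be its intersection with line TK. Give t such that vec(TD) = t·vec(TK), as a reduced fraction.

t = -1/10

Choose coordinates U = (0, 0), B = (1, 0), Y = (0, 1), T = (3, 4).
1. P is the midpoint of BT ⇒ P = (2, 2)
2. K lies on line PY with PK:KY = 1:(-4) ⇒ K = (8/3, 7/3)
3. W lies on line YT with YW:WT = 4:(-3) ⇒ W = (12, 13)
4. H is the centroid of triangle KTY ⇒ H = (17/9, 22/9)
through Y parallel to HW: direction (91/9, 95/9); meets TK at D = (91/30, 25/6)
D = T + t·(K−T) with t = -1/10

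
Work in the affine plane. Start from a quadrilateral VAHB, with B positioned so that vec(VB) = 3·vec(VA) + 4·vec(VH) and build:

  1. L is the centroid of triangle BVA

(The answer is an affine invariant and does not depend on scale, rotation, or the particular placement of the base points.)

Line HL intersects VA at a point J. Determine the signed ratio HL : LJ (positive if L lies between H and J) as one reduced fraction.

HL:LJ = -1/4

Choose coordinates V = (0, 0), A = (1, 0), H = (0, 1), B = (3, 4).
1. L is the centroid of triangle BVA ⇒ L = (4/3, 4/3)
line HL meets VA at J = (-4, 0)
L = H + t·(J−H) with t = -1/3, so HL:LJ = -1/3:4/3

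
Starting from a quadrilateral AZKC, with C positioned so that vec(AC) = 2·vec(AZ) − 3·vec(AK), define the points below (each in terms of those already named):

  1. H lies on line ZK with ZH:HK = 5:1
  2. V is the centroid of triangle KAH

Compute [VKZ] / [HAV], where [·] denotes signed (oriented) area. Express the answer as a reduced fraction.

Assign A = (0, 0), Z = (1, 0), K = (0, 1), C = (2, -3) — the answer is frame-independent, so this choice is without loss of generality.
1. H lies on line ZK with ZH:HK = 5:1 ⇒ H = (1/6, 5/6)
2. V is the centroid of triangle KAH ⇒ V = (1/18, 11/18)
2·[VKZ] = -1/3, 2·[HAV] = -1/18
[VKZ]:[HAV] = -1/3:-1/18 = 6

[VKZ]:[HAV] = 6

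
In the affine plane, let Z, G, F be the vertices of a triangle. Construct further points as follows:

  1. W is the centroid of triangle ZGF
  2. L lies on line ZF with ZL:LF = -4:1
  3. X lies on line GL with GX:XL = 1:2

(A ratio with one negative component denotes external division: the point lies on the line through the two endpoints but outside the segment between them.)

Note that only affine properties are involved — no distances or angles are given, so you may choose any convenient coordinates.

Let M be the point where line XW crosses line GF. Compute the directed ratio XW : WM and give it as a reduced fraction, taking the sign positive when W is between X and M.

Assign Z = (0, 0), G = (1, 0), F = (0, 1) — the answer is frame-independent, so this choice is without loss of generality.
1. W is the centroid of triangle ZGF ⇒ W = (1/3, 1/3)
2. L lies on line ZF with ZL:LF = -4:1 ⇒ L = (0, 4/3)
3. X lies on line GL with GX:XL = 1:2 ⇒ X = (2/3, 4/9)
line XW meets GF at M = (7/12, 5/12)
W = X + t·(M−X) with t = 4, so XW:WM = 4:-3

XW:WM = -4/3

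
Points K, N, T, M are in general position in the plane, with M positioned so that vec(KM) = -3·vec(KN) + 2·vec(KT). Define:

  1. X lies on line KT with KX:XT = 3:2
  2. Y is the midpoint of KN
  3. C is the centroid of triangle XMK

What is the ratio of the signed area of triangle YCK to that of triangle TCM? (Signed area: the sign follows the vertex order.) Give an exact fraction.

Work in coordinates with K = (0, 0), N = (1, 0), T = (0, 1), M = (-3, 2).
1. X lies on line KT with KX:XT = 3:2 ⇒ X = (0, 3/5)
2. Y is the midpoint of KN ⇒ Y = (1/2, 0)
3. C is the centroid of triangle XMK ⇒ C = (-1, 13/15)
2·[YCK] = 13/30, 2·[TCM] = -7/5
[YCK]:[TCM] = 13/30:-7/5 = -13/42

[YCK]:[TCM] = -13/42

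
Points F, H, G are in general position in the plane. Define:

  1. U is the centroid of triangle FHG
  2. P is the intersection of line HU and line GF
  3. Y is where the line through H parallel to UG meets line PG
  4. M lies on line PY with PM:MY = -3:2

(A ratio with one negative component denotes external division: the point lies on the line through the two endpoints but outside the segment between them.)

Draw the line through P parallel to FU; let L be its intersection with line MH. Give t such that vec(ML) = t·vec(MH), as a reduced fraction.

t = 3/4

Set F = (0, 0), H = (1, 0), G = (0, 1); any affine frame gives the same invariant.
1. U is the centroid of triangle FHG ⇒ U = (1/3, 1/3)
2. P is the intersection of line HU and line GF ⇒ P = (0, 1/2)
3. Y is where the line through H parallel to UG meets line PG ⇒ Y = (0, 2)
4. M lies on line PY with PM:MY = -3:2 ⇒ M = (0, 5)
through P parallel to FU: direction (1/3, 1/3); meets MH at L = (3/4, 5/4)
L = M + t·(H−M) with t = 3/4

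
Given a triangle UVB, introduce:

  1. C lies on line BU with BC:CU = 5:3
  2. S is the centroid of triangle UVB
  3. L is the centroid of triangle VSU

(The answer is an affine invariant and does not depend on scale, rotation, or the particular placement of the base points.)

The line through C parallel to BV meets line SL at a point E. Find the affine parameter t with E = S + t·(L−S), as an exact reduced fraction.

Assign U = (0, 0), V = (1, 0), B = (0, 1) — the answer is frame-independent, so this choice is without loss of generality.
1. C lies on line BU with BC:CU = 5:3 ⇒ C = (0, 3/8)
2. S is the centroid of triangle UVB ⇒ S = (1/3, 1/3)
3. L is the centroid of triangle VSU ⇒ L = (4/9, 1/9)
through C parallel to BV: direction (1, -1); meets SL at E = (5/8, -1/4)
E = S + t·(L−S) with t = 21/8

t = 21/8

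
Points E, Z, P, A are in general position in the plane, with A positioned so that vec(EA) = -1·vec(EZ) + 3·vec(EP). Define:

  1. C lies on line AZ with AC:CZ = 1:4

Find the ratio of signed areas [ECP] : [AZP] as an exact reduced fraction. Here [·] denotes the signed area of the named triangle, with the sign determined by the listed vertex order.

[ECP]:[AZP] = 3/5

Choose coordinates E = (0, 0), Z = (1, 0), P = (0, 1), A = (-1, 3).
1. C lies on line AZ with AC:CZ = 1:4 ⇒ C = (-3/5, 12/5)
2·[ECP] = -3/5, 2·[AZP] = -1
[ECP]:[AZP] = -3/5:-1 = 3/5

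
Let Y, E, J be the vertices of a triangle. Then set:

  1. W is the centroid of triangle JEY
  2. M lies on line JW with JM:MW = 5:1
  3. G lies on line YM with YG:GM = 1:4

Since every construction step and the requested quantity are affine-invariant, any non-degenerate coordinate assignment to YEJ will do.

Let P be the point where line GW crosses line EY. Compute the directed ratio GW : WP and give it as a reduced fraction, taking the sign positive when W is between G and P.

GW:WP = -11/15

Set Y = (0, 0), E = (1, 0), J = (0, 1); any affine frame gives the same invariant.
1. W is the centroid of triangle JEY ⇒ W = (1/3, 1/3)
2. M lies on line JW with JM:MW = 5:1 ⇒ M = (5/18, 4/9)
3. G lies on line YM with YG:GM = 1:4 ⇒ G = (1/18, 4/45)
line GW meets EY at P = (-1/22, 0)
W = G + t·(P−G) with t = -11/4, so GW:WP = -11/4:15/4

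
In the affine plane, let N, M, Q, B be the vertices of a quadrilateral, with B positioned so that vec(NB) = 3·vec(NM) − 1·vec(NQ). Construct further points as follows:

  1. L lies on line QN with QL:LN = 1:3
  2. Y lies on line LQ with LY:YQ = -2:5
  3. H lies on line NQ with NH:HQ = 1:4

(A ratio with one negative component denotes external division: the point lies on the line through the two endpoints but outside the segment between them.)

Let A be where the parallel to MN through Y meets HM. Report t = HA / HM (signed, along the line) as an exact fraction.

t = -23/12

Choose coordinates N = (0, 0), M = (1, 0), Q = (0, 1), B = (3, -1).
1. L lies on line QN with QL:LN = 1:3 ⇒ L = (0, 3/4)
2. Y lies on line LQ with LY:YQ = -2:5 ⇒ Y = (0, 7/12)
3. H lies on line NQ with NH:HQ = 1:4 ⇒ H = (0, 1/5)
through Y parallel to MN: direction (-1, 0); meets HM at A = (-23/12, 7/12)
A = H + t·(M−H) with t = -23/12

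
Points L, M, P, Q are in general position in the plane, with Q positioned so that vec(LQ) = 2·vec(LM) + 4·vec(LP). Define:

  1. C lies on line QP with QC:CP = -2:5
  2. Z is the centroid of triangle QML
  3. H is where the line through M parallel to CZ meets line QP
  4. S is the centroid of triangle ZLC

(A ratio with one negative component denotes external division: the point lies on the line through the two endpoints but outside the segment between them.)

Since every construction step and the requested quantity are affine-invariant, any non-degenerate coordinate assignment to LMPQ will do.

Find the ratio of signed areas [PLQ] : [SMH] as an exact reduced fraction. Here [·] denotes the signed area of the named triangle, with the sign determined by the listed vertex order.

[PLQ]:[SMH] = 9/35

Work in coordinates with L = (0, 0), M = (1, 0), P = (0, 1), Q = (2, 4).
1. C lies on line QP with QC:CP = -2:5 ⇒ C = (10/3, 6)
2. Z is the centroid of triangle QML ⇒ Z = (1, 4/3)
3. H is where the line through M parallel to CZ meets line QP ⇒ H = (6, 10)
4. S is the centroid of triangle ZLC ⇒ S = (13/9, 22/9)
2·[PLQ] = 2, 2·[SMH] = 70/9
[PLQ]:[SMH] = 2:70/9 = 9/35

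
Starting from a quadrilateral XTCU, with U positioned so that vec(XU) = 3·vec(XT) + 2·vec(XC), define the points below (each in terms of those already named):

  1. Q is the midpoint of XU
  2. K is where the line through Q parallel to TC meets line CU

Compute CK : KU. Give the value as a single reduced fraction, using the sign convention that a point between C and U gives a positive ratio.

CK:KU = 3/5

Set X = (0, 0), T = (1, 0), C = (0, 1), U = (3, 2); any affine frame gives the same invariant.
1. Q is the midpoint of XU ⇒ Q = (3/2, 1)
2. K is where the line through Q parallel to TC meets line CU ⇒ K = (9/8, 11/8)
K = C + t·(U−C) with t = 3/8, so CK:KU = t:(1−t) = 3/8:5/8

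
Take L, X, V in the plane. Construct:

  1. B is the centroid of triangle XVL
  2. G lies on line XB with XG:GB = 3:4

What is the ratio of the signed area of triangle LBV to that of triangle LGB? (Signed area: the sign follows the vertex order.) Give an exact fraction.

[LBV]:[LGB] = 7/4

Choose coordinates L = (0, 0), X = (1, 0), V = (0, 1).
1. B is the centroid of triangle XVL ⇒ B = (1/3, 1/3)
2. G lies on line XB with XG:GB = 3:4 ⇒ G = (5/7, 1/7)
2·[LBV] = 1/3, 2·[LGB] = 4/21
[LBV]:[LGB] = 1/3:4/21 = 7/4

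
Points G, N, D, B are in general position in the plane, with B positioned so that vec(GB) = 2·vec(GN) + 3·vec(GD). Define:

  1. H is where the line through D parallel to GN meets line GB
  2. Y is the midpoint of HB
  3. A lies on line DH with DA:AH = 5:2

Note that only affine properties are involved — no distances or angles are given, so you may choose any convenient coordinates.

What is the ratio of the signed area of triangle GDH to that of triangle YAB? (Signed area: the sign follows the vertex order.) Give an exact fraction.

[GDH]:[YAB] = 7/2

Choose coordinates G = (0, 0), N = (1, 0), D = (0, 1), B = (2, 3).
1. H is where the line through D parallel to GN meets line GB ⇒ H = (2/3, 1)
2. Y is the midpoint of HB ⇒ Y = (4/3, 2)
3. A lies on line DH with DA:AH = 5:2 ⇒ A = (10/21, 1)
2·[GDH] = -2/3, 2·[YAB] = -4/21
[GDH]:[YAB] = -2/3:-4/21 = 7/2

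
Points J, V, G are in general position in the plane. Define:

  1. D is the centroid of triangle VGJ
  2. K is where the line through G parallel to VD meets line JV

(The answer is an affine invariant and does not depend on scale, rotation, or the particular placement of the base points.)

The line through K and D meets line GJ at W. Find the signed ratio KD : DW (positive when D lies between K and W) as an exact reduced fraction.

KD:DW = 5

Set J = (0, 0), V = (1, 0), G = (0, 1); any affine frame gives the same invariant.
1. D is the centroid of triangle VGJ ⇒ D = (1/3, 1/3)
2. K is where the line through G parallel to VD meets line JV ⇒ K = (2, 0)
line KD meets GJ at W = (0, 2/5)
D = K + t·(W−K) with t = 5/6, so KD:DW = 5/6:1/6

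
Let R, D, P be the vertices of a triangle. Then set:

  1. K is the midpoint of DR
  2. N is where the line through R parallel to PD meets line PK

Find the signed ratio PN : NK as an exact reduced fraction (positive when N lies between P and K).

Choose coordinates R = (0, 0), D = (1, 0), P = (0, 1).
1. K is the midpoint of DR ⇒ K = (1/2, 0)
2. N is where the line through R parallel to PD meets line PK ⇒ N = (1, -1)
N = P + t·(K−P) with t = 2, so PN:NK = t:(1−t) = 2:-1

PN:NK = -2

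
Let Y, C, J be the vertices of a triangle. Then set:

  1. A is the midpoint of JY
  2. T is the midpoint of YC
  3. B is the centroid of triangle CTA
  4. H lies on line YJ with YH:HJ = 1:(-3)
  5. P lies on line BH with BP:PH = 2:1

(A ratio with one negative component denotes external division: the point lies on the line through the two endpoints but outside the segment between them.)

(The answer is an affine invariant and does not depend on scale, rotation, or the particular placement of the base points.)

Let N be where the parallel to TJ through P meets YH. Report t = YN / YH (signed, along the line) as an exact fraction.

Work in coordinates with Y = (0, 0), C = (1, 0), J = (0, 1).
1. A is the midpoint of JY ⇒ A = (0, 1/2)
2. T is the midpoint of YC ⇒ T = (1/2, 0)
3. B is the centroid of triangle CTA ⇒ B = (1/2, 1/6)
4. H lies on line YJ with YH:HJ = 1:(-3) ⇒ H = (0, -1/2)
5. P lies on line BH with BP:PH = 2:1 ⇒ P = (1/6, -5/18)
through P parallel to TJ: direction (-1/2, 1); meets YH at N = (0, 1/18)
N = Y + t·(H−Y) with t = -1/9

t = -1/9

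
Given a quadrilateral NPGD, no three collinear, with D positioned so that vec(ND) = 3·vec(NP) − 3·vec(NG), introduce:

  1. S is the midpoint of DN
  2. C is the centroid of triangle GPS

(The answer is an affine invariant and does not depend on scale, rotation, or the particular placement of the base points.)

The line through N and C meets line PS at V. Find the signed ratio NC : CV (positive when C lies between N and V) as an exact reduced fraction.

Set N = (0, 0), P = (1, 0), G = (0, 1), D = (3, -3); any affine frame gives the same invariant.
1. S is the midpoint of DN ⇒ S = (3/2, -3/2)
2. C is the centroid of triangle GPS ⇒ C = (5/6, -1/6)
line NC meets PS at V = (15/14, -3/14)
C = N + t·(V−N) with t = 7/9, so NC:CV = 7/9:2/9

NC:CV = 7/2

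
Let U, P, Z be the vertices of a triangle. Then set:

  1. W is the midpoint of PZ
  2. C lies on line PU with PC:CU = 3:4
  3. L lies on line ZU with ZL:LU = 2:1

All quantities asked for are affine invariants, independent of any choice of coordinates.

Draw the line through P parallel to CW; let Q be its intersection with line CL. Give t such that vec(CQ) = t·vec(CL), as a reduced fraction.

Choose coordinates U = (0, 0), P = (1, 0), Z = (0, 1).
1. W is the midpoint of PZ ⇒ W = (1/2, 1/2)
2. C lies on line PU with PC:CU = 3:4 ⇒ C = (4/7, 0)
3. L lies on line ZU with ZL:LU = 2:1 ⇒ L = (0, 1/3)
through P parallel to CW: direction (-1/14, 1/2); meets CL at Q = (80/77, -3/11)
Q = C + t·(L−C) with t = -9/11

t = -9/11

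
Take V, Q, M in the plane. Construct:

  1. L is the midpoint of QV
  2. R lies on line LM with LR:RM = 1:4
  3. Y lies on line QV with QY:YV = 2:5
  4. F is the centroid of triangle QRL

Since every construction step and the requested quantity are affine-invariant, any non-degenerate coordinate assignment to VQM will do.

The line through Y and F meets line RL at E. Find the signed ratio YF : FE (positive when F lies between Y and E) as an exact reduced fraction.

Choose coordinates V = (0, 0), Q = (1, 0), M = (0, 1).
1. L is the midpoint of QV ⇒ L = (1/2, 0)
2. R lies on line LM with LR:RM = 1:4 ⇒ R = (2/5, 1/5)
3. Y lies on line QV with QY:YV = 2:5 ⇒ Y = (5/7, 0)
4. F is the centroid of triangle QRL ⇒ F = (19/30, 1/15)
line YF meets RL at E = (7/20, 3/10)
F = Y + t·(E−Y) with t = 2/9, so YF:FE = 2/9:7/9

YF:FE = 2/7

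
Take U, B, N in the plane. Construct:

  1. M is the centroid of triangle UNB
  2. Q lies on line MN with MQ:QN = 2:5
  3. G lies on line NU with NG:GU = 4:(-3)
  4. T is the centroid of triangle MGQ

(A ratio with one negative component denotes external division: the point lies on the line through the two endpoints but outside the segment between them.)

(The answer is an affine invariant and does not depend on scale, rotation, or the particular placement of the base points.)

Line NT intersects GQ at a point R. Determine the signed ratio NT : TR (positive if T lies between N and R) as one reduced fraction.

Choose coordinates U = (0, 0), B = (1, 0), N = (0, 1).
1. M is the centroid of triangle UNB ⇒ M = (1/3, 1/3)
2. Q lies on line MN with MQ:QN = 2:5 ⇒ Q = (5/21, 11/21)
3. G lies on line NU with NG:GU = 4:(-3) ⇒ G = (0, -3)
4. T is the centroid of triangle MGQ ⇒ T = (4/21, -5/7)
line NT meets GQ at R = (20/119, -61/119)
T = N + t·(R−N) with t = 17/15, so NT:TR = 17/15:-2/15

NT:TR = -17/2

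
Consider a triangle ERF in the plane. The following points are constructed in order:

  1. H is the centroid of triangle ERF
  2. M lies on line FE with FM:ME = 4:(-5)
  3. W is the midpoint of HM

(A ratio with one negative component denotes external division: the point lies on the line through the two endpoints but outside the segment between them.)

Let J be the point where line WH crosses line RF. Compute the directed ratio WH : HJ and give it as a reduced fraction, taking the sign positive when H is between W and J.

Choose coordinates E = (0, 0), R = (1, 0), F = (0, 1).
1. H is the centroid of triangle ERF ⇒ H = (1/3, 1/3)
2. M lies on line FE with FM:ME = 4:(-5) ⇒ M = (0, 5)
3. W is the midpoint of HM ⇒ W = (1/6, 8/3)
line WH meets RF at J = (4/13, 9/13)
H = W + t·(J−W) with t = 13/11, so WH:HJ = 13/11:-2/11

WH:HJ = -13/2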